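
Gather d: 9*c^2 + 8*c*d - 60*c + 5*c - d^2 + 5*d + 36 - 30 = 9*c^2 - 55*c - d^2 + d*(8*c + 5) + 6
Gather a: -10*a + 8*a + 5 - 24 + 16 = -2*a - 3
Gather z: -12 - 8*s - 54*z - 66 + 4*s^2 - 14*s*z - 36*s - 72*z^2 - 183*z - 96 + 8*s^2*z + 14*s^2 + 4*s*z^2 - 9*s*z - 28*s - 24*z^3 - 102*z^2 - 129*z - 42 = 18*s^2 - 72*s - 24*z^3 + z^2*(4*s - 174) + z*(8*s^2 - 23*s - 366) - 216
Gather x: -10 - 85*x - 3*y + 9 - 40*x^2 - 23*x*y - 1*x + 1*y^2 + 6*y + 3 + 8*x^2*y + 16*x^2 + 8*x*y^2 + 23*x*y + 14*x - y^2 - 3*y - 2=x^2*(8*y - 24) + x*(8*y^2 - 72)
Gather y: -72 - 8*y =-8*y - 72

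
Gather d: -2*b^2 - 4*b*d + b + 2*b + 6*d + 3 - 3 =-2*b^2 + 3*b + d*(6 - 4*b)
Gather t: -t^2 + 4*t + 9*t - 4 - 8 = -t^2 + 13*t - 12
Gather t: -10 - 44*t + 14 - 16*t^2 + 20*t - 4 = -16*t^2 - 24*t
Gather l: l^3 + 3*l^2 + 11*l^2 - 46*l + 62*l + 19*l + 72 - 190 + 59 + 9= l^3 + 14*l^2 + 35*l - 50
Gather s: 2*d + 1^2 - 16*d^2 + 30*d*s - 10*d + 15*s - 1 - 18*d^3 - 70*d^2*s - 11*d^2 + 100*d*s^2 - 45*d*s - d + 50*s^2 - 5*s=-18*d^3 - 27*d^2 - 9*d + s^2*(100*d + 50) + s*(-70*d^2 - 15*d + 10)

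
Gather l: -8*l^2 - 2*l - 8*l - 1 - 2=-8*l^2 - 10*l - 3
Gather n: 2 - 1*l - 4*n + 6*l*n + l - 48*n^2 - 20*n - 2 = -48*n^2 + n*(6*l - 24)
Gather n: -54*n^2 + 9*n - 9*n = -54*n^2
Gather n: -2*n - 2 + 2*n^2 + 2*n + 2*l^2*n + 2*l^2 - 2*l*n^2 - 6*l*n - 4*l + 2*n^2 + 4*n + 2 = 2*l^2 - 4*l + n^2*(4 - 2*l) + n*(2*l^2 - 6*l + 4)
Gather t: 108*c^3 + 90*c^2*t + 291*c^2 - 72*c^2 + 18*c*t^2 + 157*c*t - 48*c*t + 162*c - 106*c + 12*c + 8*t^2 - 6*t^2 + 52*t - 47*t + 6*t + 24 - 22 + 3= 108*c^3 + 219*c^2 + 68*c + t^2*(18*c + 2) + t*(90*c^2 + 109*c + 11) + 5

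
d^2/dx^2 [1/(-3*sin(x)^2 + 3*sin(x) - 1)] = 3*(12*sin(x)^4 - 9*sin(x)^3 - 19*sin(x)^2 + 19*sin(x) - 4)/(3*sin(x)^2 - 3*sin(x) + 1)^3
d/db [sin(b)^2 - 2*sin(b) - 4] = 2*(sin(b) - 1)*cos(b)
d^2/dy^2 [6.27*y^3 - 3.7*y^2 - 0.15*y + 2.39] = 37.62*y - 7.4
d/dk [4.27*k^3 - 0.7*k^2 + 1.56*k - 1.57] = 12.81*k^2 - 1.4*k + 1.56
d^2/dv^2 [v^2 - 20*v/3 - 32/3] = 2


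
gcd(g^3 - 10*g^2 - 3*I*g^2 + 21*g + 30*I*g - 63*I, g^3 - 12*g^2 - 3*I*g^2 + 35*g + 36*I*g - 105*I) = g^2 + g*(-7 - 3*I) + 21*I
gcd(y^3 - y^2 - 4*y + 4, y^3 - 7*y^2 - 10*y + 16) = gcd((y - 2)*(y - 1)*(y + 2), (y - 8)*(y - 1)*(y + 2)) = y^2 + y - 2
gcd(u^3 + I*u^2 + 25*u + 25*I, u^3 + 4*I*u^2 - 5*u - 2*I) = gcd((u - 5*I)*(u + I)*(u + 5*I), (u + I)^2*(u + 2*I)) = u + I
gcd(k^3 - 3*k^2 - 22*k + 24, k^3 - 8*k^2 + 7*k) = k - 1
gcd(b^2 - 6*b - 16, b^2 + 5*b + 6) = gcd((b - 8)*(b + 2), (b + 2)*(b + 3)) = b + 2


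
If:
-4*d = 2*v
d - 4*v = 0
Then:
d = 0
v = 0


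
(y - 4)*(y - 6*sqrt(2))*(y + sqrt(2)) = y^3 - 5*sqrt(2)*y^2 - 4*y^2 - 12*y + 20*sqrt(2)*y + 48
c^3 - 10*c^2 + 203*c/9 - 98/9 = (c - 7)*(c - 7/3)*(c - 2/3)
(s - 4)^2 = s^2 - 8*s + 16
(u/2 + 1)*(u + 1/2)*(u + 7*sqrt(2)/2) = u^3/2 + 5*u^2/4 + 7*sqrt(2)*u^2/4 + u/2 + 35*sqrt(2)*u/8 + 7*sqrt(2)/4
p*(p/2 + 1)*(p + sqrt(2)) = p^3/2 + sqrt(2)*p^2/2 + p^2 + sqrt(2)*p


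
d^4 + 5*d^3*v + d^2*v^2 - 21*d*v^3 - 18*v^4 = (d - 2*v)*(d + v)*(d + 3*v)^2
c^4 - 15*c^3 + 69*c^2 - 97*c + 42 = (c - 7)*(c - 6)*(c - 1)^2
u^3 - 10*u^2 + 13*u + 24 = (u - 8)*(u - 3)*(u + 1)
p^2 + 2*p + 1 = (p + 1)^2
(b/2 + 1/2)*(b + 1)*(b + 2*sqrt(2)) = b^3/2 + b^2 + sqrt(2)*b^2 + b/2 + 2*sqrt(2)*b + sqrt(2)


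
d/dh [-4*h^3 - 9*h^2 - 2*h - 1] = -12*h^2 - 18*h - 2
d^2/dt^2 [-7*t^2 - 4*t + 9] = -14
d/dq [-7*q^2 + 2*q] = 2 - 14*q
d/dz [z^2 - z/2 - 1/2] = 2*z - 1/2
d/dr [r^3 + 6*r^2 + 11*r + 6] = 3*r^2 + 12*r + 11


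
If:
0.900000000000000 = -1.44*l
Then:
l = -0.62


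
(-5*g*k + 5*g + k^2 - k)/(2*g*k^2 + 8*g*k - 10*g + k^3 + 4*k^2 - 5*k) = (-5*g + k)/(2*g*k + 10*g + k^2 + 5*k)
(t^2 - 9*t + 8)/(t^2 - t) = (t - 8)/t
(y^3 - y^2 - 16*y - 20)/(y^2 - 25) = (y^2 + 4*y + 4)/(y + 5)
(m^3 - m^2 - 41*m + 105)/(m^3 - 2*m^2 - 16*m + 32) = (m^3 - m^2 - 41*m + 105)/(m^3 - 2*m^2 - 16*m + 32)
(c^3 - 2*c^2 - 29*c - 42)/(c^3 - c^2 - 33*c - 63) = (c + 2)/(c + 3)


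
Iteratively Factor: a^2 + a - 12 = (a - 3)*(a + 4)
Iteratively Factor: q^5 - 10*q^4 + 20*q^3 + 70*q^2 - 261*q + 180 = (q - 3)*(q^4 - 7*q^3 - q^2 + 67*q - 60) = (q - 3)*(q - 1)*(q^3 - 6*q^2 - 7*q + 60) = (q - 3)*(q - 1)*(q + 3)*(q^2 - 9*q + 20) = (q - 5)*(q - 3)*(q - 1)*(q + 3)*(q - 4)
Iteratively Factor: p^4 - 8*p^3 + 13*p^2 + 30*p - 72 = (p + 2)*(p^3 - 10*p^2 + 33*p - 36) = (p - 4)*(p + 2)*(p^2 - 6*p + 9) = (p - 4)*(p - 3)*(p + 2)*(p - 3)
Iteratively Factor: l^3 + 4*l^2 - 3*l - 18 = (l + 3)*(l^2 + l - 6) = (l + 3)^2*(l - 2)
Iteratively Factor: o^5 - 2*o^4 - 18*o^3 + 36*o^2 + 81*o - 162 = (o - 3)*(o^4 + o^3 - 15*o^2 - 9*o + 54) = (o - 3)*(o + 3)*(o^3 - 2*o^2 - 9*o + 18) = (o - 3)*(o + 3)^2*(o^2 - 5*o + 6) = (o - 3)*(o - 2)*(o + 3)^2*(o - 3)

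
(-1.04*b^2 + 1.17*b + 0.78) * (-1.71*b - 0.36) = 1.7784*b^3 - 1.6263*b^2 - 1.755*b - 0.2808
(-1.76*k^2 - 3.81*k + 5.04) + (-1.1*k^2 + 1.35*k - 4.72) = -2.86*k^2 - 2.46*k + 0.32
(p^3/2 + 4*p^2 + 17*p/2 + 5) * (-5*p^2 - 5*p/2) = -5*p^5/2 - 85*p^4/4 - 105*p^3/2 - 185*p^2/4 - 25*p/2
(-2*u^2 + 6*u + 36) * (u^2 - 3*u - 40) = -2*u^4 + 12*u^3 + 98*u^2 - 348*u - 1440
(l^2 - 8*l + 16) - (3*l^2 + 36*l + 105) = -2*l^2 - 44*l - 89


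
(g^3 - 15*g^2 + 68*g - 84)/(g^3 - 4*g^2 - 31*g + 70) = (g - 6)/(g + 5)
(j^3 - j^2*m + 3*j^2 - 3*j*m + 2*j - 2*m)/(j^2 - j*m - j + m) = (j^2 + 3*j + 2)/(j - 1)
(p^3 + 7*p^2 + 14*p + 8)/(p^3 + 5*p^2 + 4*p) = (p + 2)/p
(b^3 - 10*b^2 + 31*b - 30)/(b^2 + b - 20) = (b^3 - 10*b^2 + 31*b - 30)/(b^2 + b - 20)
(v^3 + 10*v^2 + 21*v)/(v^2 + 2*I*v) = (v^2 + 10*v + 21)/(v + 2*I)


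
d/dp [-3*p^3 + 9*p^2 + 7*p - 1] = -9*p^2 + 18*p + 7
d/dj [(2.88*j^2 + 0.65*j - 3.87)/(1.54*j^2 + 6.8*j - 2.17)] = (18.583*j^2 - 0.579599999999997*j + 24.9055)/(2.3716*j^4 + 20.944*j^3 + 39.5564*j^2 - 29.512*j + 4.7089)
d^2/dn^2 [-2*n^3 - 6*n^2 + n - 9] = -12*n - 12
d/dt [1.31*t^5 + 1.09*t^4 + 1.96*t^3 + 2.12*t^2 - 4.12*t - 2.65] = 6.55*t^4 + 4.36*t^3 + 5.88*t^2 + 4.24*t - 4.12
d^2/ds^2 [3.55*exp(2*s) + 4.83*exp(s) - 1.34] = (14.2*exp(s) + 4.83)*exp(s)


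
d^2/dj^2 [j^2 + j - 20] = 2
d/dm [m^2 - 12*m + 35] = 2*m - 12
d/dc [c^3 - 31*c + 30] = 3*c^2 - 31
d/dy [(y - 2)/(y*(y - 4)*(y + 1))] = (-2*y^3 + 9*y^2 - 12*y - 8)/(y^2*(y^4 - 6*y^3 + y^2 + 24*y + 16))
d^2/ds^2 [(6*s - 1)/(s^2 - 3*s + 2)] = 2*((19 - 18*s)*(s^2 - 3*s + 2) + (2*s - 3)^2*(6*s - 1))/(s^2 - 3*s + 2)^3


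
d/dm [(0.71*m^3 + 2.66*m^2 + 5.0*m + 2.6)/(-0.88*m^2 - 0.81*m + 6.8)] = (-0.6248*m^4 - 1.1502*m^3 + 16.7294*m^2 + 40.752*m + 36.106)/(0.7744*m^4 + 1.4256*m^3 - 11.3119*m^2 - 11.016*m + 46.24)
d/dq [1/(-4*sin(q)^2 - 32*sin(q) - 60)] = (sin(q) + 4)*cos(q)/(2*(sin(q)^2 + 8*sin(q) + 15)^2)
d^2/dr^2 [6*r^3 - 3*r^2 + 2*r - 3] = 36*r - 6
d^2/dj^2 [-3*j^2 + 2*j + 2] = -6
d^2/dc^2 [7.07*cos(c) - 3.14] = -7.07*cos(c)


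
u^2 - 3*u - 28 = (u - 7)*(u + 4)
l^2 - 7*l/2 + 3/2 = (l - 3)*(l - 1/2)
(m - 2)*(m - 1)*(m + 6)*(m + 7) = m^4 + 10*m^3 + 5*m^2 - 100*m + 84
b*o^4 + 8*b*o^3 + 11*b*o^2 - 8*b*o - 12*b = (o - 1)*(o + 2)*(o + 6)*(b*o + b)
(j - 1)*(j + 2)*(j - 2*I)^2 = j^4 + j^3 - 4*I*j^3 - 6*j^2 - 4*I*j^2 - 4*j + 8*I*j + 8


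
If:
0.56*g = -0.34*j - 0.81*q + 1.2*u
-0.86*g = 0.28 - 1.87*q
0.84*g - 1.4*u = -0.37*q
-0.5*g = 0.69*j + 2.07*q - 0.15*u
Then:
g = -0.13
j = -0.19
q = 0.09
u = -0.05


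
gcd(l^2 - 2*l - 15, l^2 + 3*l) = l + 3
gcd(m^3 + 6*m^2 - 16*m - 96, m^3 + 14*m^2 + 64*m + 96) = m^2 + 10*m + 24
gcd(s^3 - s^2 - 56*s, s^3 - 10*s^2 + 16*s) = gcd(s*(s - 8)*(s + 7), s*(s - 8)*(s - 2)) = s^2 - 8*s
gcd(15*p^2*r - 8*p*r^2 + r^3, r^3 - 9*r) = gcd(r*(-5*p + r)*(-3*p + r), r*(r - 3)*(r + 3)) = r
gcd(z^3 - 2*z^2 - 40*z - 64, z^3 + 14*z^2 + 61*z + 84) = z + 4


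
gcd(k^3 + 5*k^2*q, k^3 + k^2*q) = k^2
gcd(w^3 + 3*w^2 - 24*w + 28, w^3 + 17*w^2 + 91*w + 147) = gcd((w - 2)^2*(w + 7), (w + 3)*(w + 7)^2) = w + 7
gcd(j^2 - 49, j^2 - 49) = j^2 - 49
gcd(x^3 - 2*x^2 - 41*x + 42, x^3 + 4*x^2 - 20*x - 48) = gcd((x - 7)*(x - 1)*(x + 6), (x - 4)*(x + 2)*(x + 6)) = x + 6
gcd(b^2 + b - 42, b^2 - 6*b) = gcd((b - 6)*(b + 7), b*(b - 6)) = b - 6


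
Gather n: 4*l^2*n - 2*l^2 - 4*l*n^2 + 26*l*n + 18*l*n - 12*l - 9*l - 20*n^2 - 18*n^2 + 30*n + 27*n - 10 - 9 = -2*l^2 - 21*l + n^2*(-4*l - 38) + n*(4*l^2 + 44*l + 57) - 19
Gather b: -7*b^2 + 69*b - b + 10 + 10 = -7*b^2 + 68*b + 20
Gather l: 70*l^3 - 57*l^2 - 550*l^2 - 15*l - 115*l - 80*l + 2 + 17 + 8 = 70*l^3 - 607*l^2 - 210*l + 27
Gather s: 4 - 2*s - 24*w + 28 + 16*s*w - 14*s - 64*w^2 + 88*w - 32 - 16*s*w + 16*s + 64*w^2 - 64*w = 0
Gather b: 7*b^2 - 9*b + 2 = 7*b^2 - 9*b + 2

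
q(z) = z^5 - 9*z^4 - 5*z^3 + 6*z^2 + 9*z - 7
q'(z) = 5*z^4 - 36*z^3 - 15*z^2 + 12*z + 9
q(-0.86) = -12.52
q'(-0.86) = 13.22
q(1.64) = -51.40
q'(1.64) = -134.29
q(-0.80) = -11.81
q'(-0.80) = 10.28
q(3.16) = -658.74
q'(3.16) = -740.26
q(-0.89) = -12.94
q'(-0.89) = 14.95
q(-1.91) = -112.66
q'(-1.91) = 248.75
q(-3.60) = -1844.68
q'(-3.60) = 2290.82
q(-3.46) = -1544.96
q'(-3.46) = 1995.68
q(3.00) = -547.00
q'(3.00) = -657.00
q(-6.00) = -18205.00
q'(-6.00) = 13653.00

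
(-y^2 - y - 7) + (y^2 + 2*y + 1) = y - 6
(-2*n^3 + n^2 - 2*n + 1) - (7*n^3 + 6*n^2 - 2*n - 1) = -9*n^3 - 5*n^2 + 2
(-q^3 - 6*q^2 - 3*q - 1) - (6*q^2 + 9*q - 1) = -q^3 - 12*q^2 - 12*q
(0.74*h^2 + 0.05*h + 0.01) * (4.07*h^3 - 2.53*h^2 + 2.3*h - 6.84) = 3.0118*h^5 - 1.6687*h^4 + 1.6162*h^3 - 4.9719*h^2 - 0.319*h - 0.0684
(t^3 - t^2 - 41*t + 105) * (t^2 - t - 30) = t^5 - 2*t^4 - 70*t^3 + 176*t^2 + 1125*t - 3150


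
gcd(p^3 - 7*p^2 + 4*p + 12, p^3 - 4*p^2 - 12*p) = p - 6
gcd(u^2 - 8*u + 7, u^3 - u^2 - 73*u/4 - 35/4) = 1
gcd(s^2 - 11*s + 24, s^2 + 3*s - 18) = s - 3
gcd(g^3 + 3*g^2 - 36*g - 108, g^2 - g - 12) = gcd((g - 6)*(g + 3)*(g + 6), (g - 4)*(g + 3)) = g + 3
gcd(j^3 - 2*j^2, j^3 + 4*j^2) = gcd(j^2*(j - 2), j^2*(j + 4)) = j^2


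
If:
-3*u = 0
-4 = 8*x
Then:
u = 0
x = -1/2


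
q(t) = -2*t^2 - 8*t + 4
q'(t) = -4*t - 8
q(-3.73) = 6.01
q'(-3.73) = 6.92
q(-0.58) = 7.97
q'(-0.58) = -5.68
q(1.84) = -17.49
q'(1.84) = -15.36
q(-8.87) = -82.39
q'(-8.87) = 27.48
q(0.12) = 3.01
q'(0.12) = -8.48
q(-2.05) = 12.00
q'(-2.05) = 0.20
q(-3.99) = 4.08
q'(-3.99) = 7.96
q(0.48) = -0.30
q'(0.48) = -9.92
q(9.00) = -230.00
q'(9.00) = -44.00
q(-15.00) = -326.00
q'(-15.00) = 52.00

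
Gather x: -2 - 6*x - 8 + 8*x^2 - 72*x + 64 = 8*x^2 - 78*x + 54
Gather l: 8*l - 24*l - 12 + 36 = 24 - 16*l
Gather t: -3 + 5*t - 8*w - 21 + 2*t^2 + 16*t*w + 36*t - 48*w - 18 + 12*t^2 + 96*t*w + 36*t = 14*t^2 + t*(112*w + 77) - 56*w - 42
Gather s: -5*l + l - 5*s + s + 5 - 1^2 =-4*l - 4*s + 4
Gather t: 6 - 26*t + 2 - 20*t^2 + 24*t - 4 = -20*t^2 - 2*t + 4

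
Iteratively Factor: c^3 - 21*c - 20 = (c + 1)*(c^2 - c - 20) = (c - 5)*(c + 1)*(c + 4)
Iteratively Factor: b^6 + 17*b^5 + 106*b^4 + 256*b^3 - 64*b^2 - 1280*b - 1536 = (b + 3)*(b^5 + 14*b^4 + 64*b^3 + 64*b^2 - 256*b - 512) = (b - 2)*(b + 3)*(b^4 + 16*b^3 + 96*b^2 + 256*b + 256) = (b - 2)*(b + 3)*(b + 4)*(b^3 + 12*b^2 + 48*b + 64) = (b - 2)*(b + 3)*(b + 4)^2*(b^2 + 8*b + 16) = (b - 2)*(b + 3)*(b + 4)^3*(b + 4)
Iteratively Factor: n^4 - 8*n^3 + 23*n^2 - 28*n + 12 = (n - 1)*(n^3 - 7*n^2 + 16*n - 12) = (n - 2)*(n - 1)*(n^2 - 5*n + 6) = (n - 2)^2*(n - 1)*(n - 3)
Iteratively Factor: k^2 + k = (k)*(k + 1)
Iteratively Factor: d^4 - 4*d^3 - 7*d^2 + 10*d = (d + 2)*(d^3 - 6*d^2 + 5*d) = (d - 5)*(d + 2)*(d^2 - d) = d*(d - 5)*(d + 2)*(d - 1)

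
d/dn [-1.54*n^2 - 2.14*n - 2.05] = -3.08*n - 2.14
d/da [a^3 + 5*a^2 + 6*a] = 3*a^2 + 10*a + 6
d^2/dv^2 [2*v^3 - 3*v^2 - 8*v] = 12*v - 6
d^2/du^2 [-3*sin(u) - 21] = 3*sin(u)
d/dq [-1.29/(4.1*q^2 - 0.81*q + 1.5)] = (10.578*q - 1.0449)/(4.1*q^2 - 0.81*q + 1.5)^2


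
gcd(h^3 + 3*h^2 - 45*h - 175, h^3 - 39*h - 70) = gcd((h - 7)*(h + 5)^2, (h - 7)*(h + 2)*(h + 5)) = h^2 - 2*h - 35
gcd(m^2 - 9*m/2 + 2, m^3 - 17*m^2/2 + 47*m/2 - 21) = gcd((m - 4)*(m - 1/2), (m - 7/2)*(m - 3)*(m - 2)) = 1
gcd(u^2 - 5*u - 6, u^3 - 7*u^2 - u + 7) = u + 1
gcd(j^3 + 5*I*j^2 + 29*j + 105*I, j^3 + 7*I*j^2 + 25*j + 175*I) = j^2 + 2*I*j + 35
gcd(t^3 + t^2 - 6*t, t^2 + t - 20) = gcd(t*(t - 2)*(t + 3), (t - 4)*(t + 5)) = 1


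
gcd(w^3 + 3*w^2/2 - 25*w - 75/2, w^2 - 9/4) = w + 3/2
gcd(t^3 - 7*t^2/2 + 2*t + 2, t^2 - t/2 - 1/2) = t + 1/2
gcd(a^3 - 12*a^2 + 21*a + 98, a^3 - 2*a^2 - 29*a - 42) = a^2 - 5*a - 14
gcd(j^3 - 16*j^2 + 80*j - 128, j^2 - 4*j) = j - 4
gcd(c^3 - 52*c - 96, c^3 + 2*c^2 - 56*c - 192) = c^2 - 2*c - 48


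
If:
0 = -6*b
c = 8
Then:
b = 0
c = 8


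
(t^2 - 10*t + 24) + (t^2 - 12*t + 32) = 2*t^2 - 22*t + 56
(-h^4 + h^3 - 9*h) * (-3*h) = 3*h^5 - 3*h^4 + 27*h^2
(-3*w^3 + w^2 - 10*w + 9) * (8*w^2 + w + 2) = -24*w^5 + 5*w^4 - 85*w^3 + 64*w^2 - 11*w + 18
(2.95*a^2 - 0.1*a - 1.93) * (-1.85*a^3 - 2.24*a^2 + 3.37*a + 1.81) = -5.4575*a^5 - 6.423*a^4 + 13.736*a^3 + 9.3257*a^2 - 6.6851*a - 3.4933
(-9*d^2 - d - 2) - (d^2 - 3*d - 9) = -10*d^2 + 2*d + 7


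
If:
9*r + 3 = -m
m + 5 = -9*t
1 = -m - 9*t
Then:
No Solution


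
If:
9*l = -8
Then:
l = -8/9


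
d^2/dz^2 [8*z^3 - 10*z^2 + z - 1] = 48*z - 20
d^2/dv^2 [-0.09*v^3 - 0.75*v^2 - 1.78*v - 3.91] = -0.54*v - 1.5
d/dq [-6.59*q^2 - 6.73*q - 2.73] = -13.18*q - 6.73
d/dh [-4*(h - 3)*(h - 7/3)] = 64/3 - 8*h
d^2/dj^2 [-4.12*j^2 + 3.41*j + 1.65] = -8.24000000000000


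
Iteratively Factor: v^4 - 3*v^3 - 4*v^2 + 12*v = (v - 3)*(v^3 - 4*v) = v*(v - 3)*(v^2 - 4) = v*(v - 3)*(v + 2)*(v - 2)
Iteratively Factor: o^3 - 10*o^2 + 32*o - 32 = (o - 4)*(o^2 - 6*o + 8) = (o - 4)*(o - 2)*(o - 4)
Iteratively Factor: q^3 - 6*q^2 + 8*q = (q)*(q^2 - 6*q + 8) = q*(q - 4)*(q - 2)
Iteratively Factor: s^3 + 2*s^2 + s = (s + 1)*(s^2 + s) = (s + 1)^2*(s)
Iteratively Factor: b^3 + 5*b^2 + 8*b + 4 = (b + 1)*(b^2 + 4*b + 4) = (b + 1)*(b + 2)*(b + 2)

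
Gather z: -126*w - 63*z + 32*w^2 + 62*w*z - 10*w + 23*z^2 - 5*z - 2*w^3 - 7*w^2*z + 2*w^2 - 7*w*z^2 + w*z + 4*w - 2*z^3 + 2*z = -2*w^3 + 34*w^2 - 132*w - 2*z^3 + z^2*(23 - 7*w) + z*(-7*w^2 + 63*w - 66)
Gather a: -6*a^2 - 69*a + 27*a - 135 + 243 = -6*a^2 - 42*a + 108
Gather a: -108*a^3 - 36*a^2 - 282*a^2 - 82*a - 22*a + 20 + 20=-108*a^3 - 318*a^2 - 104*a + 40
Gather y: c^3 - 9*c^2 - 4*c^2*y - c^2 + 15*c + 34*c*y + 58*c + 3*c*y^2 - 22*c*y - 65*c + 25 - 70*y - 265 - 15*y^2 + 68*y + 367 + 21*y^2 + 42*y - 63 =c^3 - 10*c^2 + 8*c + y^2*(3*c + 6) + y*(-4*c^2 + 12*c + 40) + 64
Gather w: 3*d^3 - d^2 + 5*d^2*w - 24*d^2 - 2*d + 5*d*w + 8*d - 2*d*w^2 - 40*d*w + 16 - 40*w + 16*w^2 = 3*d^3 - 25*d^2 + 6*d + w^2*(16 - 2*d) + w*(5*d^2 - 35*d - 40) + 16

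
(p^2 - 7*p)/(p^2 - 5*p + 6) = p*(p - 7)/(p^2 - 5*p + 6)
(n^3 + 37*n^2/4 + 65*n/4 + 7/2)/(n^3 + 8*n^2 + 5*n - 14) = (n + 1/4)/(n - 1)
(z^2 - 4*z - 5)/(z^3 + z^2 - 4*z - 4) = (z - 5)/(z^2 - 4)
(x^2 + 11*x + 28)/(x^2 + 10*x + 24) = (x + 7)/(x + 6)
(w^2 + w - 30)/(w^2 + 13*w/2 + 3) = 2*(w - 5)/(2*w + 1)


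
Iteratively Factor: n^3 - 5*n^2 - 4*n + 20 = (n + 2)*(n^2 - 7*n + 10) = (n - 5)*(n + 2)*(n - 2)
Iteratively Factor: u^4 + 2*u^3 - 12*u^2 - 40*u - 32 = (u + 2)*(u^3 - 12*u - 16) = (u - 4)*(u + 2)*(u^2 + 4*u + 4) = (u - 4)*(u + 2)^2*(u + 2)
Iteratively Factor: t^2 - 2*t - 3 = (t - 3)*(t + 1)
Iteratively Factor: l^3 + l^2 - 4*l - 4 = (l - 2)*(l^2 + 3*l + 2) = (l - 2)*(l + 1)*(l + 2)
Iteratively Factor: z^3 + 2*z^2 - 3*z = (z - 1)*(z^2 + 3*z) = z*(z - 1)*(z + 3)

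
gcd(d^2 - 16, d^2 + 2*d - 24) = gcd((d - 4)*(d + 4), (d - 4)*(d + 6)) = d - 4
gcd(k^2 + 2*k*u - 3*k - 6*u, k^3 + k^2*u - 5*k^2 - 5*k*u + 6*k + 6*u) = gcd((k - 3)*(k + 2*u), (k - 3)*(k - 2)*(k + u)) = k - 3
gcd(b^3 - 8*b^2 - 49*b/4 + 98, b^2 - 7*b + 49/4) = b - 7/2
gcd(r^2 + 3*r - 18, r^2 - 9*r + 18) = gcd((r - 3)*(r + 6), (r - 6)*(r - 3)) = r - 3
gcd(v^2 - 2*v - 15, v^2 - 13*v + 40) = v - 5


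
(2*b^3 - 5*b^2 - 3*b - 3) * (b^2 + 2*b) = 2*b^5 - b^4 - 13*b^3 - 9*b^2 - 6*b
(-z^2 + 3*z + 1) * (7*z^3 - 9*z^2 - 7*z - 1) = -7*z^5 + 30*z^4 - 13*z^3 - 29*z^2 - 10*z - 1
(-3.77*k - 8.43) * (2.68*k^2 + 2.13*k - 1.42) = -10.1036*k^3 - 30.6225*k^2 - 12.6025*k + 11.9706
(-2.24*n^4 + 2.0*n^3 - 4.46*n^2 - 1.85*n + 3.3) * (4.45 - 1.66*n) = 3.7184*n^5 - 13.288*n^4 + 16.3036*n^3 - 16.776*n^2 - 13.7105*n + 14.685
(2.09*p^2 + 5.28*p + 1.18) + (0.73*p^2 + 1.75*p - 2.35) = 2.82*p^2 + 7.03*p - 1.17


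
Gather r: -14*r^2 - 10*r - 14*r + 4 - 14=-14*r^2 - 24*r - 10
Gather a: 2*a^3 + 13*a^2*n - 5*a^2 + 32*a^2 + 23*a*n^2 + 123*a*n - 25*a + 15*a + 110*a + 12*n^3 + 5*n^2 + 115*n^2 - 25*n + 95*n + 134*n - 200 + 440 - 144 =2*a^3 + a^2*(13*n + 27) + a*(23*n^2 + 123*n + 100) + 12*n^3 + 120*n^2 + 204*n + 96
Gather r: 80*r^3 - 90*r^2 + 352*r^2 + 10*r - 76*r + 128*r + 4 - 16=80*r^3 + 262*r^2 + 62*r - 12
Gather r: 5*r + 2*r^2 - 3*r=2*r^2 + 2*r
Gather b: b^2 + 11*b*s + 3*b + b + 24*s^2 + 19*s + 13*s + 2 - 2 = b^2 + b*(11*s + 4) + 24*s^2 + 32*s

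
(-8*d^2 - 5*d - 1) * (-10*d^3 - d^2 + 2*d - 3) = 80*d^5 + 58*d^4 - d^3 + 15*d^2 + 13*d + 3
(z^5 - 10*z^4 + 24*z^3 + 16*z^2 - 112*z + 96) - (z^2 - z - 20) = z^5 - 10*z^4 + 24*z^3 + 15*z^2 - 111*z + 116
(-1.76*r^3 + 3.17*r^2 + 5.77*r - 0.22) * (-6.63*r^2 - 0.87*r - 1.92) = 11.6688*r^5 - 19.4859*r^4 - 37.6338*r^3 - 9.6477*r^2 - 10.887*r + 0.4224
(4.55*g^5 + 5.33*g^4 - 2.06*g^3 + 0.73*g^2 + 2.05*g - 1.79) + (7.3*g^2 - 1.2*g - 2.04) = 4.55*g^5 + 5.33*g^4 - 2.06*g^3 + 8.03*g^2 + 0.85*g - 3.83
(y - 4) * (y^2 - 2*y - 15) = y^3 - 6*y^2 - 7*y + 60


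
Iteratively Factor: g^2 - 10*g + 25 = (g - 5)*(g - 5)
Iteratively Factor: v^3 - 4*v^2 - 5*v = (v + 1)*(v^2 - 5*v) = (v - 5)*(v + 1)*(v)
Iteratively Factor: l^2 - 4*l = (l)*(l - 4)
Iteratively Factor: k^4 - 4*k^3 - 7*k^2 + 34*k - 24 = (k - 2)*(k^3 - 2*k^2 - 11*k + 12) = (k - 2)*(k + 3)*(k^2 - 5*k + 4) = (k - 2)*(k - 1)*(k + 3)*(k - 4)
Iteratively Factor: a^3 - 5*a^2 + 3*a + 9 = (a - 3)*(a^2 - 2*a - 3) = (a - 3)^2*(a + 1)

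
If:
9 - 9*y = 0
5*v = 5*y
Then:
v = 1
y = 1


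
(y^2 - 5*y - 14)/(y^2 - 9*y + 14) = (y + 2)/(y - 2)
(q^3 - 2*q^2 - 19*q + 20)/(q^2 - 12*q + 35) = (q^2 + 3*q - 4)/(q - 7)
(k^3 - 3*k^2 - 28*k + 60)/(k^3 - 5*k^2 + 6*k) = (k^2 - k - 30)/(k*(k - 3))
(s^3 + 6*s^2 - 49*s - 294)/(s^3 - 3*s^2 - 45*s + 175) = (s^2 - s - 42)/(s^2 - 10*s + 25)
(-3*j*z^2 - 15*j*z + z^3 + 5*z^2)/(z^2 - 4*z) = (-3*j*z - 15*j + z^2 + 5*z)/(z - 4)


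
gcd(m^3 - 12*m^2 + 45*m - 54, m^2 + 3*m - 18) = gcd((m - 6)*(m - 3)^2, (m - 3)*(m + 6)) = m - 3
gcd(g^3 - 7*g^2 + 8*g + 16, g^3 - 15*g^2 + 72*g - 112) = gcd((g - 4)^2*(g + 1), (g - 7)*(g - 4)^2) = g^2 - 8*g + 16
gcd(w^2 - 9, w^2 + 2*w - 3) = w + 3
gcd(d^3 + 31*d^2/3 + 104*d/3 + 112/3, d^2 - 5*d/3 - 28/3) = d + 7/3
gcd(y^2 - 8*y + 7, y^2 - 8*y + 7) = y^2 - 8*y + 7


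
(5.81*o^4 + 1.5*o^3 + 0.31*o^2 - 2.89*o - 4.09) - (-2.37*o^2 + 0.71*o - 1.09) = 5.81*o^4 + 1.5*o^3 + 2.68*o^2 - 3.6*o - 3.0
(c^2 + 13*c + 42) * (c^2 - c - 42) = c^4 + 12*c^3 - 13*c^2 - 588*c - 1764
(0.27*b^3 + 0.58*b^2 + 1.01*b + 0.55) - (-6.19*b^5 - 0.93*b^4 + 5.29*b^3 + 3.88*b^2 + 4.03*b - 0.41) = 6.19*b^5 + 0.93*b^4 - 5.02*b^3 - 3.3*b^2 - 3.02*b + 0.96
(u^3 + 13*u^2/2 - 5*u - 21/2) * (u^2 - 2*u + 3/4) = u^5 + 9*u^4/2 - 69*u^3/4 + 35*u^2/8 + 69*u/4 - 63/8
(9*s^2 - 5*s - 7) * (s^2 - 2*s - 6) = 9*s^4 - 23*s^3 - 51*s^2 + 44*s + 42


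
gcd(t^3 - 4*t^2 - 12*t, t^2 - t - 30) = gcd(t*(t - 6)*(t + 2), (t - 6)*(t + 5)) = t - 6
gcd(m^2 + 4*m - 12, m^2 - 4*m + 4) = m - 2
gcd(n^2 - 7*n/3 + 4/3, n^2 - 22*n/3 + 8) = n - 4/3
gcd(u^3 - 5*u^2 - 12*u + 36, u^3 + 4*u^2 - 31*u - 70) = 1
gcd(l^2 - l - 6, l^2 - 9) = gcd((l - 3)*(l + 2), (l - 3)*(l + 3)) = l - 3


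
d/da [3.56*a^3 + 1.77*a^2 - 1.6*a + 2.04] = 10.68*a^2 + 3.54*a - 1.6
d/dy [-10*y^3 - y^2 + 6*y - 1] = -30*y^2 - 2*y + 6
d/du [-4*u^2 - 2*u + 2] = -8*u - 2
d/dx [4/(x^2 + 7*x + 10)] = 4*(-2*x - 7)/(x^2 + 7*x + 10)^2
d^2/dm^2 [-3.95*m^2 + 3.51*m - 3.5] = -7.90000000000000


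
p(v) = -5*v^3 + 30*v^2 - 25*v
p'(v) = -15*v^2 + 60*v - 25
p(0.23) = -4.22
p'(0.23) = -11.99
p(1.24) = 5.59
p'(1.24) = 26.34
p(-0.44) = 17.23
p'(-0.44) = -54.30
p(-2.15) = 242.12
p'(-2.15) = -223.34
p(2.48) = 46.25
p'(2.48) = 31.54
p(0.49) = -5.64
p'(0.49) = 0.80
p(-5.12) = 1585.52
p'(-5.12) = -725.42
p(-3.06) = 500.67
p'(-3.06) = -349.05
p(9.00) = -1440.00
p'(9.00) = -700.00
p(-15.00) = 24000.00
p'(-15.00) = -4300.00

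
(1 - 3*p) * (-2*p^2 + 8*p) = 6*p^3 - 26*p^2 + 8*p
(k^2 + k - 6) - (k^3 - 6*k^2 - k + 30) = -k^3 + 7*k^2 + 2*k - 36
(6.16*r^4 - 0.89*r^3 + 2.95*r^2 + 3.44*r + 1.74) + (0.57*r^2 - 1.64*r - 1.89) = 6.16*r^4 - 0.89*r^3 + 3.52*r^2 + 1.8*r - 0.15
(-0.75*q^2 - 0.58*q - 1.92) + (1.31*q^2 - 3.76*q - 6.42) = 0.56*q^2 - 4.34*q - 8.34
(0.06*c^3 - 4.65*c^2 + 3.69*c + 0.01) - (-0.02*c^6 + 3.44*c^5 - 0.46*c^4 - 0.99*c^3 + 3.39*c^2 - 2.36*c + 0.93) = 0.02*c^6 - 3.44*c^5 + 0.46*c^4 + 1.05*c^3 - 8.04*c^2 + 6.05*c - 0.92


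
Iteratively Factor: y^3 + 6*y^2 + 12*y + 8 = (y + 2)*(y^2 + 4*y + 4) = (y + 2)^2*(y + 2)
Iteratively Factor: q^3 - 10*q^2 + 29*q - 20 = (q - 1)*(q^2 - 9*q + 20) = (q - 5)*(q - 1)*(q - 4)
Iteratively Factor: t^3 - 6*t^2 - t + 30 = (t + 2)*(t^2 - 8*t + 15) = (t - 5)*(t + 2)*(t - 3)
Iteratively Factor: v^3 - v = (v - 1)*(v^2 + v) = (v - 1)*(v + 1)*(v)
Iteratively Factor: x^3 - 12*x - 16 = (x + 2)*(x^2 - 2*x - 8) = (x - 4)*(x + 2)*(x + 2)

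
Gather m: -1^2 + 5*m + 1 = 5*m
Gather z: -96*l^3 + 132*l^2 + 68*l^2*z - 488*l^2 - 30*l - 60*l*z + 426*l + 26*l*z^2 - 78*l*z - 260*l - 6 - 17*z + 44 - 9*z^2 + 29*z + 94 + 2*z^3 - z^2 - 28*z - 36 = -96*l^3 - 356*l^2 + 136*l + 2*z^3 + z^2*(26*l - 10) + z*(68*l^2 - 138*l - 16) + 96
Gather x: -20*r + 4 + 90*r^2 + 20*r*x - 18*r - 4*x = 90*r^2 - 38*r + x*(20*r - 4) + 4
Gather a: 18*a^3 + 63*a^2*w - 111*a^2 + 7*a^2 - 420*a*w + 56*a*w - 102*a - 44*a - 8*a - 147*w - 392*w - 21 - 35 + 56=18*a^3 + a^2*(63*w - 104) + a*(-364*w - 154) - 539*w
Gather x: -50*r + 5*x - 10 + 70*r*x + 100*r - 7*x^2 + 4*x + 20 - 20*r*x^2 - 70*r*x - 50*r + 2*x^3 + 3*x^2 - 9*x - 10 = 2*x^3 + x^2*(-20*r - 4)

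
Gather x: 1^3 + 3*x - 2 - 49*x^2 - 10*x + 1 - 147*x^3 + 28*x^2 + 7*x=-147*x^3 - 21*x^2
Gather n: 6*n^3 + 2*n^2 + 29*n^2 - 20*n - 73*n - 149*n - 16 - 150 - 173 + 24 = 6*n^3 + 31*n^2 - 242*n - 315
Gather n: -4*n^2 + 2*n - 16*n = -4*n^2 - 14*n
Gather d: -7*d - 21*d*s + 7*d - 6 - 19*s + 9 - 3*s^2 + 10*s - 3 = -21*d*s - 3*s^2 - 9*s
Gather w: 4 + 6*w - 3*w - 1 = 3*w + 3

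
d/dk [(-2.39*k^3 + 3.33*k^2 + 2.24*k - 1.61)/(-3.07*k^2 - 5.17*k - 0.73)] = (7.3373*k^4 + 24.7126*k^3 - 5.1052*k^2 - 14.7472*k - 9.9589)/(9.4249*k^4 + 31.7438*k^3 + 31.2111*k^2 + 7.5482*k + 0.5329)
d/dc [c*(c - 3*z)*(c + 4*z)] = 3*c^2 + 2*c*z - 12*z^2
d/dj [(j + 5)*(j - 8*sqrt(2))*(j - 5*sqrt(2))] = 3*j^2 - 26*sqrt(2)*j + 10*j - 65*sqrt(2) + 80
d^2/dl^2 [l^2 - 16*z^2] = 2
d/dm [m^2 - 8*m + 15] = 2*m - 8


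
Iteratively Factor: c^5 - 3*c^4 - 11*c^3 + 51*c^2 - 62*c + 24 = (c - 2)*(c^4 - c^3 - 13*c^2 + 25*c - 12) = (c - 2)*(c - 1)*(c^3 - 13*c + 12) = (c - 2)*(c - 1)*(c + 4)*(c^2 - 4*c + 3) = (c - 2)*(c - 1)^2*(c + 4)*(c - 3)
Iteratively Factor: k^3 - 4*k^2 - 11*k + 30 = (k - 5)*(k^2 + k - 6) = (k - 5)*(k + 3)*(k - 2)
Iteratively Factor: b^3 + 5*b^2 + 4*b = (b + 4)*(b^2 + b) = (b + 1)*(b + 4)*(b)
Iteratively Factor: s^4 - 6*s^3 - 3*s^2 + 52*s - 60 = (s - 2)*(s^3 - 4*s^2 - 11*s + 30) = (s - 5)*(s - 2)*(s^2 + s - 6) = (s - 5)*(s - 2)*(s + 3)*(s - 2)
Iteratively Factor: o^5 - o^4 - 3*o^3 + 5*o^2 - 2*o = (o - 1)*(o^4 - 3*o^2 + 2*o) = o*(o - 1)*(o^3 - 3*o + 2) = o*(o - 1)^2*(o^2 + o - 2) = o*(o - 1)^3*(o + 2)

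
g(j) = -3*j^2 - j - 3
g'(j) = -6*j - 1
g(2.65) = -26.72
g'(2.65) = -16.90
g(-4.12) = -49.80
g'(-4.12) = 23.72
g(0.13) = -3.18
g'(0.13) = -1.78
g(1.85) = -15.12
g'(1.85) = -12.10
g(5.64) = -104.07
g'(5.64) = -34.84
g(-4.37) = -55.92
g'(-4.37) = 25.22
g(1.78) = -14.29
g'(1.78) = -11.68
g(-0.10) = -2.93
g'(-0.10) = -0.40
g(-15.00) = -663.00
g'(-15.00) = 89.00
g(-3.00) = -27.00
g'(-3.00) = 17.00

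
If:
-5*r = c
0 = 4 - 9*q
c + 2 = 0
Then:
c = -2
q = 4/9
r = 2/5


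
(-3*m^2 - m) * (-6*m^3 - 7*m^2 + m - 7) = 18*m^5 + 27*m^4 + 4*m^3 + 20*m^2 + 7*m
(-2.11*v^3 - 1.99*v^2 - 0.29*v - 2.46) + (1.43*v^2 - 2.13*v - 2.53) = -2.11*v^3 - 0.56*v^2 - 2.42*v - 4.99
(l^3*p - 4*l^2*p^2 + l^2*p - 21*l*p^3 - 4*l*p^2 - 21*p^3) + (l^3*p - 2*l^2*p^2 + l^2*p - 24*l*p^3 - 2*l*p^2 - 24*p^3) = 2*l^3*p - 6*l^2*p^2 + 2*l^2*p - 45*l*p^3 - 6*l*p^2 - 45*p^3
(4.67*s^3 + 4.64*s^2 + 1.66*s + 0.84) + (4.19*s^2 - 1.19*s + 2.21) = 4.67*s^3 + 8.83*s^2 + 0.47*s + 3.05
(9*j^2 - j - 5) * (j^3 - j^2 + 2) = 9*j^5 - 10*j^4 - 4*j^3 + 23*j^2 - 2*j - 10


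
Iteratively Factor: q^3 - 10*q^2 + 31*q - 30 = (q - 3)*(q^2 - 7*q + 10) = (q - 5)*(q - 3)*(q - 2)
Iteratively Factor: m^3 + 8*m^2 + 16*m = (m + 4)*(m^2 + 4*m) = m*(m + 4)*(m + 4)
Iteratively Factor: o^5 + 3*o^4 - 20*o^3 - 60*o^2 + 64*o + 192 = (o + 3)*(o^4 - 20*o^2 + 64) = (o - 2)*(o + 3)*(o^3 + 2*o^2 - 16*o - 32) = (o - 4)*(o - 2)*(o + 3)*(o^2 + 6*o + 8) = (o - 4)*(o - 2)*(o + 2)*(o + 3)*(o + 4)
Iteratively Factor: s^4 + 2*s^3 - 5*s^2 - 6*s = (s + 3)*(s^3 - s^2 - 2*s) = (s - 2)*(s + 3)*(s^2 + s) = (s - 2)*(s + 1)*(s + 3)*(s)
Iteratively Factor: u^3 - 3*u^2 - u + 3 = (u - 3)*(u^2 - 1) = (u - 3)*(u + 1)*(u - 1)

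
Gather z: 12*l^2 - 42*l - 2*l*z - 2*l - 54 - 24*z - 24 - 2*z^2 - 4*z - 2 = 12*l^2 - 44*l - 2*z^2 + z*(-2*l - 28) - 80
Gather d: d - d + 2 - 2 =0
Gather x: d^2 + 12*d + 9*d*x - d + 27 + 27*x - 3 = d^2 + 11*d + x*(9*d + 27) + 24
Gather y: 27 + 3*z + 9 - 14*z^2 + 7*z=-14*z^2 + 10*z + 36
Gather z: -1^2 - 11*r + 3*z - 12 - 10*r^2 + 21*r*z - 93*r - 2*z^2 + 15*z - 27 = -10*r^2 - 104*r - 2*z^2 + z*(21*r + 18) - 40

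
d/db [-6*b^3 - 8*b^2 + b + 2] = -18*b^2 - 16*b + 1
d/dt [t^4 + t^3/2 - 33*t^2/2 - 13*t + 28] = 4*t^3 + 3*t^2/2 - 33*t - 13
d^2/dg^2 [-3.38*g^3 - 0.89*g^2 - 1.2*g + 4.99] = -20.28*g - 1.78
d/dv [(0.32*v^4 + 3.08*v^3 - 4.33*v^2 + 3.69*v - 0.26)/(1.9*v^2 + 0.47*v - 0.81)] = (1.216*v^5 + 6.3032*v^4 + 1.8584*v^3 - 16.5305*v^2 + 8.0026*v - 2.8667)/(3.61*v^4 + 1.786*v^3 - 2.8571*v^2 - 0.7614*v + 0.6561)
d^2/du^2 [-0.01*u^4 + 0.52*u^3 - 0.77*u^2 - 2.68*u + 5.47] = -0.12*u^2 + 3.12*u - 1.54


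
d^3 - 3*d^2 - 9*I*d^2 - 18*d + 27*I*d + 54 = (d - 3)*(d - 6*I)*(d - 3*I)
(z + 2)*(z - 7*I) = z^2 + 2*z - 7*I*z - 14*I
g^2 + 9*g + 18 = (g + 3)*(g + 6)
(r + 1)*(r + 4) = r^2 + 5*r + 4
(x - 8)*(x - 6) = x^2 - 14*x + 48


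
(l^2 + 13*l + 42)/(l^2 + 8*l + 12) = (l + 7)/(l + 2)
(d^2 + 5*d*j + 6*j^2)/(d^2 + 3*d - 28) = (d^2 + 5*d*j + 6*j^2)/(d^2 + 3*d - 28)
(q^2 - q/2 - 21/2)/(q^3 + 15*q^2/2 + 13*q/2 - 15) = (2*q^2 - q - 21)/(2*q^3 + 15*q^2 + 13*q - 30)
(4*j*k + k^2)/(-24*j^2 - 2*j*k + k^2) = -k/(6*j - k)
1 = 1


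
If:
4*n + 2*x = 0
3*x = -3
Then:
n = 1/2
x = -1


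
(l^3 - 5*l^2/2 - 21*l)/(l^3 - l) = (l^2 - 5*l/2 - 21)/(l^2 - 1)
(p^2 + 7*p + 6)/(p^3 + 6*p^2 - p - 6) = 1/(p - 1)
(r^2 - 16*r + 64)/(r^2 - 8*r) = (r - 8)/r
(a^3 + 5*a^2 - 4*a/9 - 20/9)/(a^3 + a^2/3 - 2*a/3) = (3*a^2 + 17*a + 10)/(3*a*(a + 1))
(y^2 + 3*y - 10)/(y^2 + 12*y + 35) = (y - 2)/(y + 7)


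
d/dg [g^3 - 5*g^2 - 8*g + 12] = 3*g^2 - 10*g - 8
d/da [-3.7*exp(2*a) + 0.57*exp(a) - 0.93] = (0.57 - 7.4*exp(a))*exp(a)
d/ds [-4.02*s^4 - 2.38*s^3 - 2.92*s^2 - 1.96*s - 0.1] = -16.08*s^3 - 7.14*s^2 - 5.84*s - 1.96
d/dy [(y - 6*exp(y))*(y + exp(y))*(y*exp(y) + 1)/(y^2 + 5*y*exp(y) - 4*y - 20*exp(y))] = (-(y - 6*exp(y))*(y + exp(y))*(y*exp(y) + 1)*(5*y*exp(y) + 2*y - 15*exp(y) - 4) + ((y + 1)*(y - 6*exp(y))*(y + exp(y))*exp(y) + (y - 6*exp(y))*(y*exp(y) + 1)*(exp(y) + 1) - (y + exp(y))*(y*exp(y) + 1)*(6*exp(y) - 1))*(y^2 + 5*y*exp(y) - 4*y - 20*exp(y)))/(y^2 + 5*y*exp(y) - 4*y - 20*exp(y))^2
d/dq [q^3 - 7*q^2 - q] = 3*q^2 - 14*q - 1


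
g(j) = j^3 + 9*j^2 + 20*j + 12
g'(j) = 3*j^2 + 18*j + 20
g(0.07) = 13.44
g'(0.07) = 21.27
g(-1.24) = -0.87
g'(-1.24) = 2.29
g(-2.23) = 1.07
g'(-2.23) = -5.22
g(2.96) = 175.99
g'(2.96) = 99.56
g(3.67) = 256.05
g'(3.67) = 126.47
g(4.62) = 395.11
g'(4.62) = 167.19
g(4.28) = 340.87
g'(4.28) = 152.00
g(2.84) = 164.30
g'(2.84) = 95.32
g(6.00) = 672.00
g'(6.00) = 236.00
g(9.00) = 1650.00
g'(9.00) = 425.00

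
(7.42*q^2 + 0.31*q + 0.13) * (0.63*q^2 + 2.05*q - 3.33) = 4.6746*q^4 + 15.4063*q^3 - 23.9912*q^2 - 0.7658*q - 0.4329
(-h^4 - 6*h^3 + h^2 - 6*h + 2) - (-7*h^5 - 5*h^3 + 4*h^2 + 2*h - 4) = 7*h^5 - h^4 - h^3 - 3*h^2 - 8*h + 6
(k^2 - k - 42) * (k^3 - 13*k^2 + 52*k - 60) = k^5 - 14*k^4 + 23*k^3 + 434*k^2 - 2124*k + 2520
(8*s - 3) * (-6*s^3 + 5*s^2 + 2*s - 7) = -48*s^4 + 58*s^3 + s^2 - 62*s + 21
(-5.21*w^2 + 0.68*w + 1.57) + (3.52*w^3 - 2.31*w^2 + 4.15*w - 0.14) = 3.52*w^3 - 7.52*w^2 + 4.83*w + 1.43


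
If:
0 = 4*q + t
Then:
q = -t/4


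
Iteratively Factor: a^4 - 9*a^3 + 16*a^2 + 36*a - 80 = (a + 2)*(a^3 - 11*a^2 + 38*a - 40) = (a - 2)*(a + 2)*(a^2 - 9*a + 20) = (a - 4)*(a - 2)*(a + 2)*(a - 5)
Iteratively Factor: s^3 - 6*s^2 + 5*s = (s - 5)*(s^2 - s) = (s - 5)*(s - 1)*(s)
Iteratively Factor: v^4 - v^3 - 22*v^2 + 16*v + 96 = (v + 2)*(v^3 - 3*v^2 - 16*v + 48) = (v - 4)*(v + 2)*(v^2 + v - 12) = (v - 4)*(v + 2)*(v + 4)*(v - 3)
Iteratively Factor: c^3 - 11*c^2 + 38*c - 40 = (c - 5)*(c^2 - 6*c + 8) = (c - 5)*(c - 2)*(c - 4)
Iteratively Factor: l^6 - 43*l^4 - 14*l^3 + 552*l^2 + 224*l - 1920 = (l + 3)*(l^5 - 3*l^4 - 34*l^3 + 88*l^2 + 288*l - 640) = (l - 4)*(l + 3)*(l^4 + l^3 - 30*l^2 - 32*l + 160) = (l - 4)*(l - 2)*(l + 3)*(l^3 + 3*l^2 - 24*l - 80) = (l - 4)*(l - 2)*(l + 3)*(l + 4)*(l^2 - l - 20) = (l - 5)*(l - 4)*(l - 2)*(l + 3)*(l + 4)*(l + 4)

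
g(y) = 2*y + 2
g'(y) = 2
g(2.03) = 6.06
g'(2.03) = 2.00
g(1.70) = 5.40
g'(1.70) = 2.00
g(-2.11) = -2.22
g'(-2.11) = 2.00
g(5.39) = 12.78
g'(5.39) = 2.00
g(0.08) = 2.16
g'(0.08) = 2.00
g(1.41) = 4.82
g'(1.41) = 2.00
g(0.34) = 2.68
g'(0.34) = 2.00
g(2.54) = 7.08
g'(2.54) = 2.00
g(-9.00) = -16.00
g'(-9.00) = 2.00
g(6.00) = 14.00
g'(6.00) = 2.00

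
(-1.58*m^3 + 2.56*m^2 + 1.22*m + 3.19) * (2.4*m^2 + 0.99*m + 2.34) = -3.792*m^5 + 4.5798*m^4 + 1.7652*m^3 + 14.8542*m^2 + 6.0129*m + 7.4646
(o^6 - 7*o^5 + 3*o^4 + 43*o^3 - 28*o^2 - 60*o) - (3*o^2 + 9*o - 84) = o^6 - 7*o^5 + 3*o^4 + 43*o^3 - 31*o^2 - 69*o + 84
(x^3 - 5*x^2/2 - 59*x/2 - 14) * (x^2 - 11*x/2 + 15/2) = x^5 - 8*x^4 - 33*x^3/4 + 259*x^2/2 - 577*x/4 - 105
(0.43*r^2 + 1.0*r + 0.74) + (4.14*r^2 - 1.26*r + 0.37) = 4.57*r^2 - 0.26*r + 1.11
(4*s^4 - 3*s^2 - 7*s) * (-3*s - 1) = -12*s^5 - 4*s^4 + 9*s^3 + 24*s^2 + 7*s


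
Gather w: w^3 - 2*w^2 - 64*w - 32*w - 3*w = w^3 - 2*w^2 - 99*w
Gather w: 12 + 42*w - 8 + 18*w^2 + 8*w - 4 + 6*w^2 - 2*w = 24*w^2 + 48*w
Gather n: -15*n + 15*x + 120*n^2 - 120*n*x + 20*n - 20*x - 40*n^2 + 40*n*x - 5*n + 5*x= 80*n^2 - 80*n*x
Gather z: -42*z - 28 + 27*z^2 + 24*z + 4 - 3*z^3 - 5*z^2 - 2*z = -3*z^3 + 22*z^2 - 20*z - 24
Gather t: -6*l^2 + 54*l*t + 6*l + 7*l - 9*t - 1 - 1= -6*l^2 + 13*l + t*(54*l - 9) - 2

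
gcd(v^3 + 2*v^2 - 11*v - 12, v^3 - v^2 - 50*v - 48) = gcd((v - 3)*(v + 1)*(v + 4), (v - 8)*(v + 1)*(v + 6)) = v + 1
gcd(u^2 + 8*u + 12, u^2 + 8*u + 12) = u^2 + 8*u + 12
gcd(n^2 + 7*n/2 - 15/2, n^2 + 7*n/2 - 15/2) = n^2 + 7*n/2 - 15/2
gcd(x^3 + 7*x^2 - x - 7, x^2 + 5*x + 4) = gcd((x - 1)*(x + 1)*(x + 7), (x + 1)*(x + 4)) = x + 1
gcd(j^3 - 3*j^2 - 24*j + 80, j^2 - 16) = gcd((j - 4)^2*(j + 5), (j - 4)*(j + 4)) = j - 4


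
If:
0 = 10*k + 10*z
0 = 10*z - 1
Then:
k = -1/10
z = 1/10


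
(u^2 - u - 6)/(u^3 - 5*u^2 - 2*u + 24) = 1/(u - 4)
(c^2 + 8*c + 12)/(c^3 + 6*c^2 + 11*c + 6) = (c + 6)/(c^2 + 4*c + 3)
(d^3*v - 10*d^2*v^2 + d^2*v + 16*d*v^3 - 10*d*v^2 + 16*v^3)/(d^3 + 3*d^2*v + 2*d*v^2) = v*(d^3 - 10*d^2*v + d^2 + 16*d*v^2 - 10*d*v + 16*v^2)/(d*(d^2 + 3*d*v + 2*v^2))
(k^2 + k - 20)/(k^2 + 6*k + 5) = (k - 4)/(k + 1)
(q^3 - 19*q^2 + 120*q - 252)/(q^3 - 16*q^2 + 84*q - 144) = (q - 7)/(q - 4)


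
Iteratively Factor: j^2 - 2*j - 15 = (j - 5)*(j + 3)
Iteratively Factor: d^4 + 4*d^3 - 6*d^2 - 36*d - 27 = (d - 3)*(d^3 + 7*d^2 + 15*d + 9) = (d - 3)*(d + 3)*(d^2 + 4*d + 3) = (d - 3)*(d + 3)^2*(d + 1)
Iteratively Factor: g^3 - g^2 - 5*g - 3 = (g + 1)*(g^2 - 2*g - 3) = (g + 1)^2*(g - 3)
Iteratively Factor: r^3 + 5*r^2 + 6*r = (r)*(r^2 + 5*r + 6) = r*(r + 3)*(r + 2)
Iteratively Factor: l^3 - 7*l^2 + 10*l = (l - 2)*(l^2 - 5*l) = (l - 5)*(l - 2)*(l)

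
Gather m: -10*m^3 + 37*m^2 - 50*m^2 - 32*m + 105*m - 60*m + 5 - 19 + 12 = -10*m^3 - 13*m^2 + 13*m - 2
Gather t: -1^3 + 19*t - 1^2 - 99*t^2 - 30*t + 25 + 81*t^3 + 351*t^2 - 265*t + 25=81*t^3 + 252*t^2 - 276*t + 48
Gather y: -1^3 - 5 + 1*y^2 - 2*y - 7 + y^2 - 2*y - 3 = 2*y^2 - 4*y - 16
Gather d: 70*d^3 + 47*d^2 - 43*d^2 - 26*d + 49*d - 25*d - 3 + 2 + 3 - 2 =70*d^3 + 4*d^2 - 2*d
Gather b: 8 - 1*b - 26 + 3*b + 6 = 2*b - 12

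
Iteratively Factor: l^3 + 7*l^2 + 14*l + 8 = (l + 4)*(l^2 + 3*l + 2) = (l + 1)*(l + 4)*(l + 2)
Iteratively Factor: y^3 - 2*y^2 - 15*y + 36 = (y - 3)*(y^2 + y - 12) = (y - 3)^2*(y + 4)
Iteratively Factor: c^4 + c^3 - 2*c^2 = (c + 2)*(c^3 - c^2) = (c - 1)*(c + 2)*(c^2) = c*(c - 1)*(c + 2)*(c)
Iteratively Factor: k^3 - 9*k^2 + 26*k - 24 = (k - 4)*(k^2 - 5*k + 6) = (k - 4)*(k - 2)*(k - 3)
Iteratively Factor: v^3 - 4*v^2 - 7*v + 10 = (v + 2)*(v^2 - 6*v + 5) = (v - 1)*(v + 2)*(v - 5)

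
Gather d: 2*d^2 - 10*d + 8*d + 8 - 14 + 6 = 2*d^2 - 2*d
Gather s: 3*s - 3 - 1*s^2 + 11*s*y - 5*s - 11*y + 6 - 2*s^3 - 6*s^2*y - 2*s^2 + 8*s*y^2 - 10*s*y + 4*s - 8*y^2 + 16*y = -2*s^3 + s^2*(-6*y - 3) + s*(8*y^2 + y + 2) - 8*y^2 + 5*y + 3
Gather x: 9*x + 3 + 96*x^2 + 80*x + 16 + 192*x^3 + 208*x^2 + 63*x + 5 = 192*x^3 + 304*x^2 + 152*x + 24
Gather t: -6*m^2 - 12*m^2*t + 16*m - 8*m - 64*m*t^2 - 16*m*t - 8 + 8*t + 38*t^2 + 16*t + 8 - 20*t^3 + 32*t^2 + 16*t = -6*m^2 + 8*m - 20*t^3 + t^2*(70 - 64*m) + t*(-12*m^2 - 16*m + 40)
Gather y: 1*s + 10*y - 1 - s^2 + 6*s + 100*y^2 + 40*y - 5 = -s^2 + 7*s + 100*y^2 + 50*y - 6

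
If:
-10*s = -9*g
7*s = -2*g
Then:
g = 0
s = 0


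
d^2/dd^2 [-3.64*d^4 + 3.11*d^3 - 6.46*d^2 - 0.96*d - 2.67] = -43.68*d^2 + 18.66*d - 12.92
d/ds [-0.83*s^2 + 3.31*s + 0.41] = 3.31 - 1.66*s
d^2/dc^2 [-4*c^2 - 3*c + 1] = -8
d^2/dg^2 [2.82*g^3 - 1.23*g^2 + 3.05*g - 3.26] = 16.92*g - 2.46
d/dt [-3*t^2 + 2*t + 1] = 2 - 6*t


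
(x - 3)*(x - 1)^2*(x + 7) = x^4 + 2*x^3 - 28*x^2 + 46*x - 21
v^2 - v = v*(v - 1)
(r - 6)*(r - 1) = r^2 - 7*r + 6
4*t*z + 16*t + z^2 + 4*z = (4*t + z)*(z + 4)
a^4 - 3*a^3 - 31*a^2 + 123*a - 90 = (a - 5)*(a - 3)*(a - 1)*(a + 6)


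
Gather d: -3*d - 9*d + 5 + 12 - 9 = 8 - 12*d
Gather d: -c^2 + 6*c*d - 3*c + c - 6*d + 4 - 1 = -c^2 - 2*c + d*(6*c - 6) + 3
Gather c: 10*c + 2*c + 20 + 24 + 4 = 12*c + 48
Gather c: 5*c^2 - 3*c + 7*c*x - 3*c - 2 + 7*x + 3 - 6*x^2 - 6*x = 5*c^2 + c*(7*x - 6) - 6*x^2 + x + 1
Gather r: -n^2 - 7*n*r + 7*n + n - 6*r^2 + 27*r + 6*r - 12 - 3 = -n^2 + 8*n - 6*r^2 + r*(33 - 7*n) - 15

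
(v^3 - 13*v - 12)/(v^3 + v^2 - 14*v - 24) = (v + 1)/(v + 2)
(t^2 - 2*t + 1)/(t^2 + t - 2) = (t - 1)/(t + 2)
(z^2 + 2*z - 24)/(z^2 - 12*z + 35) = (z^2 + 2*z - 24)/(z^2 - 12*z + 35)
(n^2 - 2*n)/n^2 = (n - 2)/n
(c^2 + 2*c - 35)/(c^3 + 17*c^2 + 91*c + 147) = (c - 5)/(c^2 + 10*c + 21)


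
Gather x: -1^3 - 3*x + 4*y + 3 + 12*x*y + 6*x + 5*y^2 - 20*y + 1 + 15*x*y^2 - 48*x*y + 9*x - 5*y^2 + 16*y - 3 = x*(15*y^2 - 36*y + 12)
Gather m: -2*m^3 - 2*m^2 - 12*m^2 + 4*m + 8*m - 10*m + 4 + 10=-2*m^3 - 14*m^2 + 2*m + 14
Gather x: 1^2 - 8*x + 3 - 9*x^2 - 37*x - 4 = -9*x^2 - 45*x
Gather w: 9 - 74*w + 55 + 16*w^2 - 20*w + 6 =16*w^2 - 94*w + 70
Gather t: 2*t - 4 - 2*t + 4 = 0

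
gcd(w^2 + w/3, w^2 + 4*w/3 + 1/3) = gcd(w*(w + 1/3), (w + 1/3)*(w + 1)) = w + 1/3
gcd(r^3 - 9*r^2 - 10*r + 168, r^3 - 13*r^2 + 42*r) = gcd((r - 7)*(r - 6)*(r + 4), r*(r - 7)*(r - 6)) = r^2 - 13*r + 42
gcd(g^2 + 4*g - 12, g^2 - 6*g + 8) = g - 2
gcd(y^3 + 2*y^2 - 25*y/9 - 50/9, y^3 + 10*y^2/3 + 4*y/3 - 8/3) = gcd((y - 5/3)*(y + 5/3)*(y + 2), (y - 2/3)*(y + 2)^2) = y + 2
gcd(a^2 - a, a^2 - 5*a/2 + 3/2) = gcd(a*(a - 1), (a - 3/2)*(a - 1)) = a - 1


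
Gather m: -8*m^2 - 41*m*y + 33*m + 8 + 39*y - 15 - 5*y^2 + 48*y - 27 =-8*m^2 + m*(33 - 41*y) - 5*y^2 + 87*y - 34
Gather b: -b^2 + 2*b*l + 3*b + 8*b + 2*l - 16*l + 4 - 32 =-b^2 + b*(2*l + 11) - 14*l - 28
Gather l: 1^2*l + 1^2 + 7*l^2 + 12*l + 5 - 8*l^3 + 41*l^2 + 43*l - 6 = -8*l^3 + 48*l^2 + 56*l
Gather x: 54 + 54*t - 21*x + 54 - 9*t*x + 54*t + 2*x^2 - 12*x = 108*t + 2*x^2 + x*(-9*t - 33) + 108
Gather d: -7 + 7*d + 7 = 7*d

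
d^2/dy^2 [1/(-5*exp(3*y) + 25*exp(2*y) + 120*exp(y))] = (2*(-3*exp(2*y) + 10*exp(y) + 24)^2 + (-exp(2*y) + 5*exp(y) + 24)*(9*exp(2*y) - 20*exp(y) - 24))*exp(-y)/(5*(-exp(2*y) + 5*exp(y) + 24)^3)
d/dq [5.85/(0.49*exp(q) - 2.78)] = -2.8665*exp(q)/(0.49*exp(q) - 2.78)^2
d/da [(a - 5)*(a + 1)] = 2*a - 4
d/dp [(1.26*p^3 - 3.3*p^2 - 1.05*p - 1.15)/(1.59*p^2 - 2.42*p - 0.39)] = (2.0034*p^4 - 6.0984*p^3 + 8.1813*p^2 + 6.231*p - 2.3735)/(2.5281*p^4 - 7.6956*p^3 + 4.6162*p^2 + 1.8876*p + 0.1521)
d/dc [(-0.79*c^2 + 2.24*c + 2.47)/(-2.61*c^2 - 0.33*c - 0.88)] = (6.1071*c^2 + 14.2838*c - 1.1561)/(6.8121*c^4 + 1.7226*c^3 + 4.7025*c^2 + 0.5808*c + 0.7744)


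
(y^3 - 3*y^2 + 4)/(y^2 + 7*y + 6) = (y^2 - 4*y + 4)/(y + 6)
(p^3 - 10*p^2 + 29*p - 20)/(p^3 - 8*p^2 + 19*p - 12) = (p - 5)/(p - 3)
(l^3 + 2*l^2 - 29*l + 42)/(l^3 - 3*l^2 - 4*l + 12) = (l + 7)/(l + 2)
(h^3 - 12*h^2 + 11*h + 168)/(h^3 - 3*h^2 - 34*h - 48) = (h - 7)/(h + 2)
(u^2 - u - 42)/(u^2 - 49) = (u + 6)/(u + 7)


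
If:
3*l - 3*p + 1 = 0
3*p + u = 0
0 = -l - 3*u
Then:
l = -3/8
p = -1/24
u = 1/8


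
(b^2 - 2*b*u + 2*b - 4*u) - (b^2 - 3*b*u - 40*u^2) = b*u + 2*b + 40*u^2 - 4*u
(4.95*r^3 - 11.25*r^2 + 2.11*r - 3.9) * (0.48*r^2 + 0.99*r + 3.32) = 2.376*r^5 - 0.499499999999999*r^4 + 6.3093*r^3 - 37.1331*r^2 + 3.1442*r - 12.948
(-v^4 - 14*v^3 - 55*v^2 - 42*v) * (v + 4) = -v^5 - 18*v^4 - 111*v^3 - 262*v^2 - 168*v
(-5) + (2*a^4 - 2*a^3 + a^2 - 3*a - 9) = 2*a^4 - 2*a^3 + a^2 - 3*a - 14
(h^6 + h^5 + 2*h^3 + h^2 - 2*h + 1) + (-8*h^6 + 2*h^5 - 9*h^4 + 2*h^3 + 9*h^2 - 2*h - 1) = -7*h^6 + 3*h^5 - 9*h^4 + 4*h^3 + 10*h^2 - 4*h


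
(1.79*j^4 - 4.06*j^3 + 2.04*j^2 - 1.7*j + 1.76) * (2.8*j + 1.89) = 5.012*j^5 - 7.9849*j^4 - 1.9614*j^3 - 0.9044*j^2 + 1.715*j + 3.3264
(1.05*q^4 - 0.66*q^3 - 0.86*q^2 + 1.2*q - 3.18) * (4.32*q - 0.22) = 4.536*q^5 - 3.0822*q^4 - 3.57*q^3 + 5.3732*q^2 - 14.0016*q + 0.6996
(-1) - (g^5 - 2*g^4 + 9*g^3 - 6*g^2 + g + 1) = -g^5 + 2*g^4 - 9*g^3 + 6*g^2 - g - 2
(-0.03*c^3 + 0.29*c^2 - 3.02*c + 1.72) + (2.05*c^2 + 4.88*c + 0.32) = -0.03*c^3 + 2.34*c^2 + 1.86*c + 2.04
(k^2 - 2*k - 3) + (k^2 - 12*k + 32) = 2*k^2 - 14*k + 29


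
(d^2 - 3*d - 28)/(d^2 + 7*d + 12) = (d - 7)/(d + 3)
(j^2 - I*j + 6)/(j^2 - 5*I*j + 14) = (j - 3*I)/(j - 7*I)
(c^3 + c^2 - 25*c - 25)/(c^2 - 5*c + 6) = (c^3 + c^2 - 25*c - 25)/(c^2 - 5*c + 6)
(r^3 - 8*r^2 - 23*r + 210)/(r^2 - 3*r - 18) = (r^2 - 2*r - 35)/(r + 3)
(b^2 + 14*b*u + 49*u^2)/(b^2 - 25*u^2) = (b^2 + 14*b*u + 49*u^2)/(b^2 - 25*u^2)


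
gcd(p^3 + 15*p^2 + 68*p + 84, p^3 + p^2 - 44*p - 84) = p^2 + 8*p + 12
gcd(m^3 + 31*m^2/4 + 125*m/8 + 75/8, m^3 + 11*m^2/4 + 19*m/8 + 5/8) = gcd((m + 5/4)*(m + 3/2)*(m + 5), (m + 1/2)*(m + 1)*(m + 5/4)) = m + 5/4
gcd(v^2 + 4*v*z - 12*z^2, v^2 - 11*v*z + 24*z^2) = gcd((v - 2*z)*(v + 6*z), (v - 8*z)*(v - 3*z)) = 1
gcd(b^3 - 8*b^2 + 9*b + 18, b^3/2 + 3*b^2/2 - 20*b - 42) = b - 6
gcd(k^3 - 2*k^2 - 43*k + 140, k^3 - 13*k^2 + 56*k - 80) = k^2 - 9*k + 20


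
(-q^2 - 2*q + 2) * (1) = -q^2 - 2*q + 2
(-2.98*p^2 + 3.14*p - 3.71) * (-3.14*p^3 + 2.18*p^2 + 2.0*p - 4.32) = 9.3572*p^5 - 16.356*p^4 + 12.5346*p^3 + 11.0658*p^2 - 20.9848*p + 16.0272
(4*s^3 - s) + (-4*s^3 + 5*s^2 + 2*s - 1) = 5*s^2 + s - 1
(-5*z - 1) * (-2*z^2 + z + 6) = 10*z^3 - 3*z^2 - 31*z - 6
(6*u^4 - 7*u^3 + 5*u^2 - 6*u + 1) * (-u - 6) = -6*u^5 - 29*u^4 + 37*u^3 - 24*u^2 + 35*u - 6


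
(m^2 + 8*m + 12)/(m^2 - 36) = (m + 2)/(m - 6)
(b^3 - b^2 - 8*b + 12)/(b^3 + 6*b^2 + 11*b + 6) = (b^2 - 4*b + 4)/(b^2 + 3*b + 2)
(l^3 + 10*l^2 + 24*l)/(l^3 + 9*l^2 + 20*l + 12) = l*(l + 4)/(l^2 + 3*l + 2)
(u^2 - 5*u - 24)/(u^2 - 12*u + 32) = (u + 3)/(u - 4)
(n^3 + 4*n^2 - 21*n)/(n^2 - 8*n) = (n^2 + 4*n - 21)/(n - 8)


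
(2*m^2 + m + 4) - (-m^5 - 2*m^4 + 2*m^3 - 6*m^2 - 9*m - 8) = m^5 + 2*m^4 - 2*m^3 + 8*m^2 + 10*m + 12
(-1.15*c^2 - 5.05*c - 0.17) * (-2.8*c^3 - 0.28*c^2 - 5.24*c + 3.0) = 3.22*c^5 + 14.462*c^4 + 7.916*c^3 + 23.0596*c^2 - 14.2592*c - 0.51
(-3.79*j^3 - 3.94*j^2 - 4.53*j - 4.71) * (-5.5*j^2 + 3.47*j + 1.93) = 20.845*j^5 + 8.5187*j^4 + 3.9285*j^3 + 2.5817*j^2 - 25.0866*j - 9.0903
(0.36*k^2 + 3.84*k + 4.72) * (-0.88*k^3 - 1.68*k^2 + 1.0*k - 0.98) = -0.3168*k^5 - 3.984*k^4 - 10.2448*k^3 - 4.4424*k^2 + 0.9568*k - 4.6256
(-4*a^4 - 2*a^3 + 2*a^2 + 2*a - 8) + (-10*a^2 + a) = -4*a^4 - 2*a^3 - 8*a^2 + 3*a - 8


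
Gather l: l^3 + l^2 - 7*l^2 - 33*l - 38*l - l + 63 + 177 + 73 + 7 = l^3 - 6*l^2 - 72*l + 320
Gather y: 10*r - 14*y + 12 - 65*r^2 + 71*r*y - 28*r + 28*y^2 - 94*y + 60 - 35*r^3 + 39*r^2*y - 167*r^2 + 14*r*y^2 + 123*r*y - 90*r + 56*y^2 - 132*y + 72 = -35*r^3 - 232*r^2 - 108*r + y^2*(14*r + 84) + y*(39*r^2 + 194*r - 240) + 144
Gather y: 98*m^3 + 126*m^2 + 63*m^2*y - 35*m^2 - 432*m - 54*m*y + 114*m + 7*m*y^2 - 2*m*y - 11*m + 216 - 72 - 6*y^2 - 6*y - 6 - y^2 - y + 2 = 98*m^3 + 91*m^2 - 329*m + y^2*(7*m - 7) + y*(63*m^2 - 56*m - 7) + 140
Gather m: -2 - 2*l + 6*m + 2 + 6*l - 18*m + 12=4*l - 12*m + 12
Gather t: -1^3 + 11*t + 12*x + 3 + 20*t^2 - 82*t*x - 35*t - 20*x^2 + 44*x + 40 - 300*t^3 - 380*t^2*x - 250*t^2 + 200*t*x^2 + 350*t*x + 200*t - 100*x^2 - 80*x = -300*t^3 + t^2*(-380*x - 230) + t*(200*x^2 + 268*x + 176) - 120*x^2 - 24*x + 42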